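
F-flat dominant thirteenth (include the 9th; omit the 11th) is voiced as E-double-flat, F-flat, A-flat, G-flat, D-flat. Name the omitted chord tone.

C-flat

The full F-flat dominant thirteenth chord is F-flat, A-flat, C-flat, E-double-flat, G-flat, D-flat.
Comparing with the voicing, the perfect 5th (5th) — C-flat — is absent.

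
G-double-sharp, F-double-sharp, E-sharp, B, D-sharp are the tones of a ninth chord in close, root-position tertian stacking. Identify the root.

Stacking in thirds gives E-sharp – G-double-sharp – B – D-sharp – F-double-sharp, so E-sharp is the root — E-sharp dominant ninth flat five.

E-sharp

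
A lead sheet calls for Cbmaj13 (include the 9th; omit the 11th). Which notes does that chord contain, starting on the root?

Cb  Eb  Gb  Bb  Db  Ab

Cbmaj13 is a major thirteenth built on Cb.
- root: Cb
- major 3rd: Eb
- perfect 5th: Gb
- major 7th: Bb
- major 9th: Db
- major 13th: Ab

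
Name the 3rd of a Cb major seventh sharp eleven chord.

Root of Cb major seventh sharp eleven = C♭. The 3rd is a major 3rd: C♭ up a major 3rd → E♭.

E♭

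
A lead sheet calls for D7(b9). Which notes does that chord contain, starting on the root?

D7(b9): dominant seventh flat nine on D.
root → D
3rd (major 3rd) → F♯
5th (perfect 5th) → A
7th (minor 7th) → C
9th (minor 9th) → E♭

D, F♯, A, C, E♭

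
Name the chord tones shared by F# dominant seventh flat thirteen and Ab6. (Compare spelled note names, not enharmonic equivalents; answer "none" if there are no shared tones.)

none

F# dominant seventh flat thirteen = F#, A#, C#, E, D.
Ab6 = Ab, C, Eb, F.
Shared: none.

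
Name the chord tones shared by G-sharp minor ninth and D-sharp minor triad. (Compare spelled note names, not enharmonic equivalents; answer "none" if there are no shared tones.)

D-sharp  F-sharp  A-sharp

G-sharp minor ninth: G-sharp B D-sharp F-sharp A-sharp
D-sharp minor triad: D-sharp F-sharp A-sharp
Common to both → D-sharp, F-sharp, A-sharp.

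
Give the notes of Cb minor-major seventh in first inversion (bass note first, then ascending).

E-double-flat G-flat B-flat C-flat

In root position, Cb minor-major seventh is C-flat–E-double-flat–G-flat–B-flat.
First inversion puts the third (E-double-flat) in the bass.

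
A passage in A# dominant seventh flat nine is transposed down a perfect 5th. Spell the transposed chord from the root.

D-sharp, F-double-sharp, A-sharp, C-sharp, E

Transposed root: A-sharp → D-sharp (perfect 5th down). So we spell D-sharp dominant seventh flat nine:
D-sharp — root
F-double-sharp — major 3rd
A-sharp — perfect 5th
C-sharp — minor 7th
E — minor 9th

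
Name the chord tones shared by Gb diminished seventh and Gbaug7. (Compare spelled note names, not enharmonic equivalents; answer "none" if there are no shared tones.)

Gb

Gb diminished seventh = Gb, Bbb, Dbb, Fbb.
Gbaug7 = Gb, Bb, D, Fb.
Shared: Gb.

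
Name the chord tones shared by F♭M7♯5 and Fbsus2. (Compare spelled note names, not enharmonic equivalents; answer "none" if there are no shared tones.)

F♭M7♯5: Fb Ab C Eb
Fbsus2: Fb Gb Cb
Common to both → Fb.

Fb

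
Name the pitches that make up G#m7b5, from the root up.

G# B D F#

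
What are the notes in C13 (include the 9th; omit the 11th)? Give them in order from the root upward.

C13: dominant thirteenth on C.
Root: C
Major 3rd (3rd): E
Perfect 5th (5th): G
Minor 7th (7th): Bb
Major 9th (9th): D
Major 13th (13th): A

C – E – G – Bb – D – A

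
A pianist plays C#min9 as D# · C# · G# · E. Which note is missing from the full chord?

C#min9 = C#, E, G#, B, D#. The voicing lacks the 7th (minor 7th), B.

B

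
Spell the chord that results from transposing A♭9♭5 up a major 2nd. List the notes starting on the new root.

Ab up a major 2nd → Bb. New chord: Bb dominant ninth flat five.
Bb — root
D — major 3rd
Fb — diminished 5th
Ab — minor 7th
C — major 9th

Bb, D, Fb, Ab, C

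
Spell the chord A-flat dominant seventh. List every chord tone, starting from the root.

Ab  C  Eb  Gb

A-flat dominant seventh is a dominant seventh built on Ab.
- root: Ab
- major 3rd: C
- perfect 5th: Eb
- minor 7th: Gb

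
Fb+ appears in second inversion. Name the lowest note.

C

Fb+ = F♭–A♭–C. Second inversion → fifth in the bass = C.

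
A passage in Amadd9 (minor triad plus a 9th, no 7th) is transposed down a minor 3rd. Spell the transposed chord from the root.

A down a minor 3rd → F#. New chord: F# minor added-ninth.
root → F#
3rd (minor 3rd) → A
5th (perfect 5th) → C#
9th (major 9th) → G#

F#, A, C#, G#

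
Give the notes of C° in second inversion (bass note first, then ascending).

C° = C–Eb–Gb; second inversion → fifth (Gb) lowest.

Gb, C, Eb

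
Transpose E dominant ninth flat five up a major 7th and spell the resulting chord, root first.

E up a major 7th → D#. New chord: D# dominant ninth flat five.
- root: D#
- major 3rd: F##
- diminished 5th: A
- minor 7th: C#
- major 9th: E#

D#, F##, A, C#, E#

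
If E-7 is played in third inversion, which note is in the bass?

D

E-7 in root position is E–G–B–D.
Third inversion places the seventh in the bass, which is D.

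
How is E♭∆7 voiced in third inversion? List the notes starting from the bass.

D, Eb, G, Bb

E♭∆7 = Eb–G–Bb–D; third inversion → seventh (D) lowest.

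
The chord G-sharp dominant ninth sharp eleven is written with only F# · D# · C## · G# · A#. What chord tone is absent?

G-sharp dominant ninth sharp eleven = G#, B#, D#, F#, A#, C##. The voicing lacks the 3rd (major 3rd), B#.

B#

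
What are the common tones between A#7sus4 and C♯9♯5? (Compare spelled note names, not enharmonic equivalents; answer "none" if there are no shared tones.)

D♯ – E♯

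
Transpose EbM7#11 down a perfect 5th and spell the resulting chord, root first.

A perfect 5th down from Eb is Ab, so the new chord is Ab major seventh sharp eleven.
Ab — root
C — major 3rd
Eb — perfect 5th
G — major 7th
D — augmented 11th

Ab, C, Eb, G, D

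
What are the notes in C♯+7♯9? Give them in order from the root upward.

C#, E#, G##, B, D##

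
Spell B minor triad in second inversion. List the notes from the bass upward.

B minor triad = B–D–F#; second inversion → fifth (F#) lowest.

F#, B, D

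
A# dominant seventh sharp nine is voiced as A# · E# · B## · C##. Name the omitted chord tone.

G#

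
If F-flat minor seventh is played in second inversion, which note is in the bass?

C-flat

F-flat minor seventh = F-flat–A-double-flat–C-flat–E-double-flat. Second inversion → fifth in the bass = C-flat.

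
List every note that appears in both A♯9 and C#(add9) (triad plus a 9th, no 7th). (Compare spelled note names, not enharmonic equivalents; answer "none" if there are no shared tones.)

E#, G#

A♯9: A# C## E# G# B#
C#(add9): C# E# G# D#
Common to both → E#, G#.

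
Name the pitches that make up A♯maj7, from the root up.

A# C## E# G##

A♯maj7 is a major seventh built on A#.
A# — root
C## — major 3rd
E# — perfect 5th
G## — major 7th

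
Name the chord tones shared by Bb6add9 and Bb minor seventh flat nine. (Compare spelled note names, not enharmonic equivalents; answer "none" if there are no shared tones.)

Bb6add9: B♭ D F G C
Bb minor seventh flat nine: B♭ D♭ F A♭ C♭
Common to both → B♭, F.

B♭, F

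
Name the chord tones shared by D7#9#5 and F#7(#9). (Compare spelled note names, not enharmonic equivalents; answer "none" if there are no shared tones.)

F♯  A♯

D7#9#5 = D, F♯, A♯, C, E♯.
F#7(#9) = F♯, A♯, C♯, E, G𝄪.
Shared: F♯, A♯.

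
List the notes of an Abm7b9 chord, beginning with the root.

Abm7b9 is a minor seventh flat nine built on Ab.
Root: Ab
Minor 3rd (3rd): Cb
Perfect 5th (5th): Eb
Minor 7th (7th): Gb
Minor 9th (9th): Bbb

Ab, Cb, Eb, Gb, Bbb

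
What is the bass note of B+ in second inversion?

F##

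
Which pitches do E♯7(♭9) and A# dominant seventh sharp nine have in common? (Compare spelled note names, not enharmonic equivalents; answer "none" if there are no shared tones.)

E#

E♯7(♭9) = E#, G##, B#, D#, F#.
A# dominant seventh sharp nine = A#, C##, E#, G#, B##.
Shared: E#.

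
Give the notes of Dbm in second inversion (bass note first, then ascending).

Dbm = Db–Fb–Ab; second inversion → fifth (Ab) lowest.

Ab – Db – Fb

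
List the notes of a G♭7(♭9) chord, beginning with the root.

Root Gb, quality dominant seventh flat nine:
- root: Gb
- major 3rd: Bb
- perfect 5th: Db
- minor 7th: Fb
- minor 9th: Abb

Gb – Bb – Db – Fb – Abb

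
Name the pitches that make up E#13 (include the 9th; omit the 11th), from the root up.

E#13 is a dominant thirteenth built on E#.
- root: E#
- major 3rd: G##
- perfect 5th: B#
- minor 7th: D#
- major 9th: F##
- major 13th: C##

E# – G## – B# – D# – F## – C##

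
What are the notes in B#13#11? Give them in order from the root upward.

B#13#11: dominant thirteenth sharp eleven on B#.
Root: B#
Major 3rd (3rd): D##
Perfect 5th (5th): F##
Minor 7th (7th): A#
Major 9th (9th): C##
Augmented 11th (11th): E##
Major 13th (13th): G##

B#  D##  F##  A#  C##  E##  G##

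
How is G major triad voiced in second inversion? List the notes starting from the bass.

In root position, G major triad is G–B–D.
Second inversion puts the fifth (D) in the bass.

D, G, B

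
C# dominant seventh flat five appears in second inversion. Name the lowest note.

G

C# dominant seventh flat five = C#–E#–G–B. Second inversion → fifth in the bass = G.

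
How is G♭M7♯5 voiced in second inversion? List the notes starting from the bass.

In root position, G♭M7♯5 is Gb–Bb–D–F.
Second inversion puts the fifth (D) in the bass.

D F Gb Bb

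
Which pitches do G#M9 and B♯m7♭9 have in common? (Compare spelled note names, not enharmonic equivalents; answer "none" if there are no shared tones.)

G#M9 = G#, B#, D#, F##, A#.
B♯m7♭9 = B#, D#, F##, A#, C#.
Shared: B#, D#, F##, A#.

B# – D# – F## – A#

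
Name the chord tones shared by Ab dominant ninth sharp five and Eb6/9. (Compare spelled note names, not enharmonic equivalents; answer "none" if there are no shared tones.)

Ab dominant ninth sharp five = Ab, C, E, Gb, Bb.
Eb6/9 = Eb, G, Bb, C, F.
Shared: C, Bb.

C – Bb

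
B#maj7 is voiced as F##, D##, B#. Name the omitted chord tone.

A##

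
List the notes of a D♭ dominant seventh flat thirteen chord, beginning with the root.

D♭ dominant seventh flat thirteen is a dominant seventh flat thirteen built on D-flat.
Root: D-flat
Major 3rd (3rd): F
Perfect 5th (5th): A-flat
Minor 7th (7th): C-flat
Minor 13th (13th): B-double-flat

D-flat  F  A-flat  C-flat  B-double-flat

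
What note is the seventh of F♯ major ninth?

E#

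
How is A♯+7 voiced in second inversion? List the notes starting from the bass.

E## – G# – A# – C##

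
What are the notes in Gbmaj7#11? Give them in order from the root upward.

Gb, Bb, Db, F, C

Gbmaj7#11: major seventh sharp eleven on Gb.
root → Gb
3rd (major 3rd) → Bb
5th (perfect 5th) → Db
7th (major 7th) → F
11th (augmented 11th) → C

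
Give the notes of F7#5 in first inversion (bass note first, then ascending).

F7#5 = F–A–C#–Eb; first inversion → third (A) lowest.

A, C#, Eb, F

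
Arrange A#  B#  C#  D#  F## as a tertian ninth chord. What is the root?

Stacking in thirds gives B# – D# – F## – A# – C#, so B# is the root — B# minor seventh flat nine.

B#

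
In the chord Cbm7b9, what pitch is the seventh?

Root of Cbm7b9 = Cb. The 7th is a minor 7th: Cb up a minor 7th → Bbb.

Bbb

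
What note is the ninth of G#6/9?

Root of G#6/9 = G#. The 9th is a major 9th: G# up a major 9th → A#.

A#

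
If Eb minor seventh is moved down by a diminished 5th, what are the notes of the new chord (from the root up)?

Transposed root: E-flat → A (diminished 5th down). So we spell A minor seventh:
- root: A
- minor 3rd: C
- perfect 5th: E
- minor 7th: G

A – C – E – G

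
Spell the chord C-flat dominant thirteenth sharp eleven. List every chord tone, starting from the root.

Cb Eb Gb Bbb Db F Ab

C-flat dominant thirteenth sharp eleven: dominant thirteenth sharp eleven on Cb.
- root: Cb
- major 3rd: Eb
- perfect 5th: Gb
- minor 7th: Bbb
- major 9th: Db
- augmented 11th: F
- major 13th: Ab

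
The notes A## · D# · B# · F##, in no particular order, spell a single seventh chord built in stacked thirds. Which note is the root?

B#

Arranged so that each adjacent pair is a third by letter name: B# – D# – F## – A##.
The bottom of that stack, B#, is the root (this is B# minor-major seventh).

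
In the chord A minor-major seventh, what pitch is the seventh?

A minor-major seventh is built on A; its 7th is a major 7th above the root.
A seventh above A uses the letter G, and the major 7th above A is G#.

G#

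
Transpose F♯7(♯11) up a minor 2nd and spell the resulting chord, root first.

Transposed root: F# → G (minor 2nd up). So we spell G dominant seventh sharp eleven:
G — root
B — major 3rd
D — perfect 5th
F — minor 7th
C# — augmented 11th

G, B, D, F, C#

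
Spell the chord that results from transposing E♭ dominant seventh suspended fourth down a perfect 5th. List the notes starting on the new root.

Ab Db Eb Gb

A perfect 5th down from Eb is Ab, so the new chord is Ab dominant seventh suspended fourth.
Ab — root
Db — perfect 4th
Eb — perfect 5th
Gb — minor 7th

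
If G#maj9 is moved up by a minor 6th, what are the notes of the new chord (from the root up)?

E G# B D# F#

A minor 6th up from G# is E, so the new chord is E major ninth.
root → E
3rd (major 3rd) → G#
5th (perfect 5th) → B
7th (major 7th) → D#
9th (major 9th) → F#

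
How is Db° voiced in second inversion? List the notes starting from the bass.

In root position, Db° is Db–Fb–Abb.
Second inversion puts the fifth (Abb) in the bass.

Abb – Db – Fb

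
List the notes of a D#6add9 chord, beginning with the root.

D#6add9: six-nine on D#.
Root: D#
Major 3rd (3rd): F##
Perfect 5th (5th): A#
Major 6th (6th): B#
Major 9th (9th): E#

D#, F##, A#, B#, E#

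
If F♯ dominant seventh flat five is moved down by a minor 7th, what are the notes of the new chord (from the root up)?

G-sharp  B-sharp  D  F-sharp

Transposed root: F-sharp → G-sharp (minor 7th down). So we spell G-sharp dominant seventh flat five:
root → G-sharp
3rd (major 3rd) → B-sharp
5th (diminished 5th) → D
7th (minor 7th) → F-sharp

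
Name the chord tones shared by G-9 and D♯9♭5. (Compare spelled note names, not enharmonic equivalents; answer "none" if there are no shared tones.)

A

G-9: G Bb D F A
D♯9♭5: D# F## A C# E#
Common to both → A.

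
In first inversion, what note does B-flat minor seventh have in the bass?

B-flat minor seventh = B-flat–D-flat–F–A-flat. First inversion → third in the bass = D-flat.

D-flat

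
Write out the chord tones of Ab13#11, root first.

Ab13#11: dominant thirteenth sharp eleven on Ab.
root → Ab
3rd (major 3rd) → C
5th (perfect 5th) → Eb
7th (minor 7th) → Gb
9th (major 9th) → Bb
11th (augmented 11th) → D
13th (major 13th) → F

Ab – C – Eb – Gb – Bb – D – F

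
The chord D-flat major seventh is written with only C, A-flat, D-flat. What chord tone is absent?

F

The full D-flat major seventh chord is D-flat, F, A-flat, C.
Comparing with the voicing, the major 3rd (3rd) — F — is absent.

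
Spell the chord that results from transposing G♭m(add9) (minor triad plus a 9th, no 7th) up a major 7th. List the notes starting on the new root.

F  Ab  C  G

A major 7th up from Gb is F, so the new chord is F minor added-ninth.
root → F
3rd (minor 3rd) → Ab
5th (perfect 5th) → C
9th (major 9th) → G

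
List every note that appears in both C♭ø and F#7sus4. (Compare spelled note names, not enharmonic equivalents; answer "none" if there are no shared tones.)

none

C♭ø = Cb, Ebb, Gbb, Bbb.
F#7sus4 = F#, B, C#, E.
Shared: none.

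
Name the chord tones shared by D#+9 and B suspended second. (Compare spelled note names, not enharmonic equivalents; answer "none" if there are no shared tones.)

C#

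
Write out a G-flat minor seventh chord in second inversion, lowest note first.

D♭, F♭, G♭, B𝄫

In root position, G-flat minor seventh is G♭–B𝄫–D♭–F♭.
Second inversion puts the fifth (D♭) in the bass.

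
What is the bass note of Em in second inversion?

B

Em in root position is E–G–B.
Second inversion places the fifth in the bass, which is B.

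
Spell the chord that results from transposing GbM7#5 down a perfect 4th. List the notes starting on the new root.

Gb down a perfect 4th → Db. New chord: Db augmented major seventh.
Db — root
F — major 3rd
A — augmented 5th
C — major 7th

Db  F  A  C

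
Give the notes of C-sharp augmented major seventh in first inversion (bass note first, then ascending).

E# – G## – B# – C#

In root position, C-sharp augmented major seventh is C#–E#–G##–B#.
First inversion puts the third (E#) in the bass.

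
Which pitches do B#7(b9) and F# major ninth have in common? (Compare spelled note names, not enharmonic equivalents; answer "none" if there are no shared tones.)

A♯, C♯

B#7(b9): B♯ D𝄪 F𝄪 A♯ C♯
F# major ninth: F♯ A♯ C♯ E♯ G♯
Common to both → A♯, C♯.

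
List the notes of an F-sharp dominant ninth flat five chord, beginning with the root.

F-sharp dominant ninth flat five: dominant ninth flat five on F-sharp.
- root: F-sharp
- major 3rd: A-sharp
- diminished 5th: C
- minor 7th: E
- major 9th: G-sharp

F-sharp  A-sharp  C  E  G-sharp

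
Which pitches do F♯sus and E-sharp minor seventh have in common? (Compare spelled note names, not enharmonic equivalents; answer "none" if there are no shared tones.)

F♯sus: F# B C#
E-sharp minor seventh: E# G# B# D#
Common to both → none.

none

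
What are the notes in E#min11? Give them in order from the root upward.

E#min11 is a minor eleventh built on E#.
- root: E#
- minor 3rd: G#
- perfect 5th: B#
- minor 7th: D#
- major 9th: F##
- perfect 11th: A#

E#, G#, B#, D#, F##, A#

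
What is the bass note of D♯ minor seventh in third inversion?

C#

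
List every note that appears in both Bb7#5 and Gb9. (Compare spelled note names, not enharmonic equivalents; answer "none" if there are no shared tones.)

Bb, Ab

Bb7#5 = Bb, D, F#, Ab.
Gb9 = Gb, Bb, Db, Fb, Ab.
Shared: Bb, Ab.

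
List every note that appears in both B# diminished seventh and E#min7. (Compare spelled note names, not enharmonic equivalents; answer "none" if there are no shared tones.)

B# diminished seventh = B#, D#, F#, A.
E#min7 = E#, G#, B#, D#.
Shared: B#, D#.

B#  D#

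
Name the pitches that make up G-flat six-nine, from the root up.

Gb  Bb  Db  Eb  Ab

G-flat six-nine: six-nine on Gb.
Gb — root
Bb — major 3rd
Db — perfect 5th
Eb — major 6th
Ab — major 9th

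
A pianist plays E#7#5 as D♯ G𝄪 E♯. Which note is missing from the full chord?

B𝄪

The full E#7#5 chord is E♯, G𝄪, B𝄪, D♯.
Comparing with the voicing, the augmented 5th (5th) — B𝄪 — is absent.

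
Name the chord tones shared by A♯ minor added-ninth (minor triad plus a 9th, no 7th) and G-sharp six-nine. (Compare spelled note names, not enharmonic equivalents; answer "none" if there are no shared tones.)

A-sharp, E-sharp, B-sharp

A♯ minor added-ninth: A-sharp C-sharp E-sharp B-sharp
G-sharp six-nine: G-sharp B-sharp D-sharp E-sharp A-sharp
Common to both → A-sharp, E-sharp, B-sharp.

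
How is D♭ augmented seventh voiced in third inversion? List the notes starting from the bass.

C-flat  D-flat  F  A

In root position, D♭ augmented seventh is D-flat–F–A–C-flat.
Third inversion puts the seventh (C-flat) in the bass.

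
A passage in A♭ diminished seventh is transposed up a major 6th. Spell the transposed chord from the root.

F, A♭, C♭, E𝄫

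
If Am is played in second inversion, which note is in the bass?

E

Am in root position is A–C–E.
Second inversion places the fifth in the bass, which is E.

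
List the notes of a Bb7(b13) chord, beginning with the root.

Bb, D, F, Ab, Gb

Bb7(b13): dominant seventh flat thirteen on Bb.
- root: Bb
- major 3rd: D
- perfect 5th: F
- minor 7th: Ab
- minor 13th: Gb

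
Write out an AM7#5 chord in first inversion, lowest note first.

AM7#5 = A–C♯–E♯–G♯; first inversion → third (C♯) lowest.

C♯, E♯, G♯, A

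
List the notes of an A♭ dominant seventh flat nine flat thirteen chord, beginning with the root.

Ab – C – Eb – Gb – Bbb – Fb

A♭ dominant seventh flat nine flat thirteen is a dominant seventh flat nine flat thirteen built on Ab.
Root: Ab
Major 3rd (3rd): C
Perfect 5th (5th): Eb
Minor 7th (7th): Gb
Minor 9th (9th): Bbb
Minor 13th (13th): Fb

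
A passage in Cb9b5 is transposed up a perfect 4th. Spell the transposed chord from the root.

F♭ A♭ C𝄫 E𝄫 G♭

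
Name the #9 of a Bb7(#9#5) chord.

C#

Bb7(#9#5) is built on Bb; its 9th is an augmented 9th above the root.
A second above B uses the letter C, and the augmented 9th above Bb is C#.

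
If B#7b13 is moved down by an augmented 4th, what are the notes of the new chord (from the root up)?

F# – A# – C# – E – D

An augmented 4th down from B# is F#, so the new chord is F# dominant seventh flat thirteen.
root → F#
3rd (major 3rd) → A#
5th (perfect 5th) → C#
7th (minor 7th) → E
13th (minor 13th) → D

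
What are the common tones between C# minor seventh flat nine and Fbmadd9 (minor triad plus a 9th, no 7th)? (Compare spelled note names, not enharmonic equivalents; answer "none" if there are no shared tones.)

C# minor seventh flat nine: C# E G# B D
Fbmadd9: Fb Abb Cb Gb
Common to both → none.

none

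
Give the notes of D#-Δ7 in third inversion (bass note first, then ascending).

In root position, D#-Δ7 is D♯–F♯–A♯–C𝄪.
Third inversion puts the seventh (C𝄪) in the bass.

C𝄪 D♯ F♯ A♯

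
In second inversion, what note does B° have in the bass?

F

B° = B–D–F. Second inversion → fifth in the bass = F.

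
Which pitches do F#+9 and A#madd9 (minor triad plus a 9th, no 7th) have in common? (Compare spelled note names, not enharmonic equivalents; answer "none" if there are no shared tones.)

F#+9 = F#, A#, C##, E, G#.
A#madd9 = A#, C#, E#, B#.
Shared: A#.

A#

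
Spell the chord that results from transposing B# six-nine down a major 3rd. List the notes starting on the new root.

G-sharp, B-sharp, D-sharp, E-sharp, A-sharp

B-sharp down a major 3rd → G-sharp. New chord: G-sharp six-nine.
G-sharp — root
B-sharp — major 3rd
D-sharp — perfect 5th
E-sharp — major 6th
A-sharp — major 9th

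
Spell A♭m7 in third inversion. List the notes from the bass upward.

Gb, Ab, Cb, Eb

In root position, A♭m7 is Ab–Cb–Eb–Gb.
Third inversion puts the seventh (Gb) in the bass.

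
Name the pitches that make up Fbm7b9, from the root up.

Fb  Abb  Cb  Ebb  Gbb

Fbm7b9: minor seventh flat nine on Fb.
- root: Fb
- minor 3rd: Abb
- perfect 5th: Cb
- minor 7th: Ebb
- minor 9th: Gbb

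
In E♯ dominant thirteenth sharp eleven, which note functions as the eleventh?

Root of E♯ dominant thirteenth sharp eleven = E#. The 11th is an augmented 11th: E# up an augmented 11th → A##.

A##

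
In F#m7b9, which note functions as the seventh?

Root of F#m7b9 = F#. The 7th is a minor 7th: F# up a minor 7th → E.

E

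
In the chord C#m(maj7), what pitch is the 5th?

G#

C#m(maj7) is built on C#; its 5th is a perfect 5th above the root.
A fifth above C uses the letter G, and the perfect 5th above C# is G#.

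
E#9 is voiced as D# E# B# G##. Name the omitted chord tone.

E#9 = E#, G##, B#, D#, F##. The voicing lacks the 9th (major 9th), F##.

F##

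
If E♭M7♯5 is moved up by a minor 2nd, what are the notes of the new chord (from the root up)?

Fb – Ab – C – Eb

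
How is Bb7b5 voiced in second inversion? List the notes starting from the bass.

In root position, Bb7b5 is Bb–D–Fb–Ab.
Second inversion puts the fifth (Fb) in the bass.

Fb, Ab, Bb, D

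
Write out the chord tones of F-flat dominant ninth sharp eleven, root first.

Fb Ab Cb Ebb Gb Bb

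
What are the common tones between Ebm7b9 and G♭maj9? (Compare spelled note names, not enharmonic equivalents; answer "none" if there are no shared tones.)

Gb – Bb – Db

Ebm7b9: Eb Gb Bb Db Fb
G♭maj9: Gb Bb Db F Ab
Common to both → Gb, Bb, Db.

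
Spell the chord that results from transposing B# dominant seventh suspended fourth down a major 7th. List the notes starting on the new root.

B# down a major 7th → C#. New chord: C# dominant seventh suspended fourth.
Root: C#
Perfect 4th (4th): F#
Perfect 5th (5th): G#
Minor 7th (7th): B

C#, F#, G#, B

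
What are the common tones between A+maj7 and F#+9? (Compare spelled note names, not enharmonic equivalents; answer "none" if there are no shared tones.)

G#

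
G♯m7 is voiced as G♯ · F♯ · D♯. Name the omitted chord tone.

B

The full G♯m7 chord is G♯, B, D♯, F♯.
Comparing with the voicing, the minor 3rd (3rd) — B — is absent.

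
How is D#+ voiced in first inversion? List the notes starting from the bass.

In root position, D#+ is D♯–F𝄪–A𝄪.
First inversion puts the third (F𝄪) in the bass.

F𝄪, A𝄪, D♯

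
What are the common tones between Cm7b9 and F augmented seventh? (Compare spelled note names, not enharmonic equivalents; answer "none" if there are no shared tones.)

Eb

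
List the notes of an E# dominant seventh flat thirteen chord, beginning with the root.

E# dominant seventh flat thirteen: dominant seventh flat thirteen on E♯.
- root: E♯
- major 3rd: G𝄪
- perfect 5th: B♯
- minor 7th: D♯
- minor 13th: C♯

E♯  G𝄪  B♯  D♯  C♯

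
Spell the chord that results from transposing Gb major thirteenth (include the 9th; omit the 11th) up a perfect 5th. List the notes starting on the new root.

A perfect 5th up from G-flat is D-flat, so the new chord is D-flat major thirteenth.
D-flat — root
F — major 3rd
A-flat — perfect 5th
C — major 7th
E-flat — major 9th
B-flat — major 13th

D-flat, F, A-flat, C, E-flat, B-flat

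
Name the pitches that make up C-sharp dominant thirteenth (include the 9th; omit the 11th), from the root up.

C-sharp, E-sharp, G-sharp, B, D-sharp, A-sharp

C-sharp dominant thirteenth: dominant thirteenth on C-sharp.
Root: C-sharp
Major 3rd (3rd): E-sharp
Perfect 5th (5th): G-sharp
Minor 7th (7th): B
Major 9th (9th): D-sharp
Major 13th (13th): A-sharp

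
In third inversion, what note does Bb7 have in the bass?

A♭

Bb7 in root position is B♭–D–F–A♭.
Third inversion places the seventh in the bass, which is A♭.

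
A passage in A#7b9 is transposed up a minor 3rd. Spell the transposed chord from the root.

C♯ – E♯ – G♯ – B – D

Transposed root: A♯ → C♯ (minor 3rd up). So we spell C♯ dominant seventh flat nine:
C♯ — root
E♯ — major 3rd
G♯ — perfect 5th
B — minor 7th
D — minor 9th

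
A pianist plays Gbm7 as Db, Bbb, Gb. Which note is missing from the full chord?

The full Gbm7 chord is Gb, Bbb, Db, Fb.
Comparing with the voicing, the minor 7th (7th) — Fb — is absent.

Fb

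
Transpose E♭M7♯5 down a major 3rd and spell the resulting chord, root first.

Transposed root: Eb → Cb (major 3rd down). So we spell Cb augmented major seventh:
root → Cb
3rd (major 3rd) → Eb
5th (augmented 5th) → G
7th (major 7th) → Bb

Cb Eb G Bb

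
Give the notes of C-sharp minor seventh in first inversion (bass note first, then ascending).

C-sharp minor seventh = C#–E–G#–B; first inversion → third (E) lowest.

E, G#, B, C#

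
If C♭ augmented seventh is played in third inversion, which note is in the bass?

B-double-flat

C♭ augmented seventh = C-flat–E-flat–G–B-double-flat. Third inversion → seventh in the bass = B-double-flat.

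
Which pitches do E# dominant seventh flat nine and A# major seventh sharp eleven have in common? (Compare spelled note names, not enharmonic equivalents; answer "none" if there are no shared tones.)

E-sharp G-double-sharp

E# dominant seventh flat nine: E-sharp G-double-sharp B-sharp D-sharp F-sharp
A# major seventh sharp eleven: A-sharp C-double-sharp E-sharp G-double-sharp D-double-sharp
Common to both → E-sharp, G-double-sharp.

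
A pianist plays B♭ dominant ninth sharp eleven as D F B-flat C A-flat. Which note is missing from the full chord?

B♭ dominant ninth sharp eleven = B-flat, D, F, A-flat, C, E. The voicing lacks the 11th (augmented 11th), E.

E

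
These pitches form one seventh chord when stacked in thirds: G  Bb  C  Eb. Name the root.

C

Arranged so that each adjacent pair is a third by letter name: C – Eb – G – Bb.
The bottom of that stack, C, is the root (this is C minor seventh).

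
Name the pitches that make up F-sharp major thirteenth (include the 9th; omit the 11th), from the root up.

F#, A#, C#, E#, G#, D#

Root F#, quality major thirteenth:
Root: F#
Major 3rd (3rd): A#
Perfect 5th (5th): C#
Major 7th (7th): E#
Major 9th (9th): G#
Major 13th (13th): D#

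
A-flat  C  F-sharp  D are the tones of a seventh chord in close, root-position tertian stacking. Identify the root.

Arranged so that each adjacent pair is a third by letter name: D – F-sharp – A-flat – C.
The bottom of that stack, D, is the root (this is D dominant seventh flat five).

D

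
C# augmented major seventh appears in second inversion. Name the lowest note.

G-double-sharp

C# augmented major seventh = C-sharp–E-sharp–G-double-sharp–B-sharp. Second inversion → fifth in the bass = G-double-sharp.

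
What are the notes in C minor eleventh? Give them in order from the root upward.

C E-flat G B-flat D F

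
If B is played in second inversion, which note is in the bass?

F#

B = B–D#–F#. Second inversion → fifth in the bass = F#.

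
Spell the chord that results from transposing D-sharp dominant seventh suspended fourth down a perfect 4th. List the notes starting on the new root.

A♯  D♯  E♯  G♯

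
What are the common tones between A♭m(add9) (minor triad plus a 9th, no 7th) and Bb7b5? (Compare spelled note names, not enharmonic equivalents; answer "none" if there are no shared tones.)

Ab, Bb

A♭m(add9) = Ab, Cb, Eb, Bb.
Bb7b5 = Bb, D, Fb, Ab.
Shared: Ab, Bb.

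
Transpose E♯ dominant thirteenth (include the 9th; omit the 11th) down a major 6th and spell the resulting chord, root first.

G#, B#, D#, F#, A#, E#

E# down a major 6th → G#. New chord: G# dominant thirteenth.
- root: G#
- major 3rd: B#
- perfect 5th: D#
- minor 7th: F#
- major 9th: A#
- major 13th: E#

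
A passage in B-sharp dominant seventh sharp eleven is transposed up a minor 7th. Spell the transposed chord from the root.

A-sharp C-double-sharp E-sharp G-sharp D-double-sharp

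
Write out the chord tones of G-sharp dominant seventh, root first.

G♯ B♯ D♯ F♯

G-sharp dominant seventh: dominant seventh on G♯.
G♯ — root
B♯ — major 3rd
D♯ — perfect 5th
F♯ — minor 7th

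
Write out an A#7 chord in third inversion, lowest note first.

A#7 = A#–C##–E#–G#; third inversion → seventh (G#) lowest.

G# – A# – C## – E#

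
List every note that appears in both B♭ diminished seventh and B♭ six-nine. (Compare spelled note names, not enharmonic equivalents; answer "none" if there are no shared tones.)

B-flat

B♭ diminished seventh: B-flat D-flat F-flat A-double-flat
B♭ six-nine: B-flat D F G C
Common to both → B-flat.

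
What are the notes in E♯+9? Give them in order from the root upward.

Root E#, quality dominant ninth sharp five:
E# — root
G## — major 3rd
B## — augmented 5th
D# — minor 7th
F## — major 9th

E# G## B## D# F##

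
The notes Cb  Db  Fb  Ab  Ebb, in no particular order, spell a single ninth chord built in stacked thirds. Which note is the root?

Db

Arranged so that each adjacent pair is a third by letter name: Db – Fb – Ab – Cb – Ebb.
The bottom of that stack, Db, is the root (this is Db minor seventh flat nine).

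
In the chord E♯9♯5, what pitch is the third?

Root of E♯9♯5 = E♯. The 3rd is a major 3rd: E♯ up a major 3rd → G𝄪.

G𝄪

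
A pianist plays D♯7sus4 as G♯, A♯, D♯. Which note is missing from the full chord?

C♯

The full D♯7sus4 chord is D♯, G♯, A♯, C♯.
Comparing with the voicing, the minor 7th (7th) — C♯ — is absent.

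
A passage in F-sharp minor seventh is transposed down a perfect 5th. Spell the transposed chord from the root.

F♯ down a perfect 5th → B. New chord: B minor seventh.
Root: B
Minor 3rd (3rd): D
Perfect 5th (5th): F♯
Minor 7th (7th): A

B, D, F♯, A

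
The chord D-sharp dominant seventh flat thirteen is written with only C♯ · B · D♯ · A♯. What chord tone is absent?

The full D-sharp dominant seventh flat thirteen chord is D♯, F𝄪, A♯, C♯, B.
Comparing with the voicing, the major 3rd (3rd) — F𝄪 — is absent.

F𝄪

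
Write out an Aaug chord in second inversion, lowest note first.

E# A C#

In root position, Aaug is A–C#–E#.
Second inversion puts the fifth (E#) in the bass.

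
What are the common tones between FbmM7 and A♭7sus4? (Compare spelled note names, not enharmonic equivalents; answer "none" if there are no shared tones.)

Eb

FbmM7 = Fb, Abb, Cb, Eb.
A♭7sus4 = Ab, Db, Eb, Gb.
Shared: Eb.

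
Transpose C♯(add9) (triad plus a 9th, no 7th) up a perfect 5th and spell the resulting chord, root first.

G# B# D# A#

C# up a perfect 5th → G#. New chord: G# added-ninth.
Root: G#
Major 3rd (3rd): B#
Perfect 5th (5th): D#
Major 9th (9th): A#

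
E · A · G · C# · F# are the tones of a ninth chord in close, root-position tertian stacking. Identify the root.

Arranged so that each adjacent pair is a third by letter name: F# – A – C# – E – G.
The bottom of that stack, F#, is the root (this is F# minor seventh flat nine).

F#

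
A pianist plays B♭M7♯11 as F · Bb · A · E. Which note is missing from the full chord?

The full B♭M7♯11 chord is Bb, D, F, A, E.
Comparing with the voicing, the major 3rd (3rd) — D — is absent.

D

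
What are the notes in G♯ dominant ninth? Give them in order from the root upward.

G#, B#, D#, F#, A#

G♯ dominant ninth: dominant ninth on G#.
- root: G#
- major 3rd: B#
- perfect 5th: D#
- minor 7th: F#
- major 9th: A#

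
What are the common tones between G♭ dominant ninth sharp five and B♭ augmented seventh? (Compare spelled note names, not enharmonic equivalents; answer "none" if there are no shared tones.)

Bb, D, Ab

G♭ dominant ninth sharp five: Gb Bb D Fb Ab
B♭ augmented seventh: Bb D F# Ab
Common to both → Bb, D, Ab.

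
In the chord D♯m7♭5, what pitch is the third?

F#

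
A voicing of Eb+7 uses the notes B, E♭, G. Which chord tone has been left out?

D♭

The full Eb+7 chord is E♭, G, B, D♭.
Comparing with the voicing, the minor 7th (7th) — D♭ — is absent.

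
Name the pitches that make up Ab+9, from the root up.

Ab+9: dominant ninth sharp five on A♭.
- root: A♭
- major 3rd: C
- augmented 5th: E
- minor 7th: G♭
- major 9th: B♭

A♭, C, E, G♭, B♭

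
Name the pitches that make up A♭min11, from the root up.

Ab, Cb, Eb, Gb, Bb, Db

A♭min11: minor eleventh on Ab.
Ab — root
Cb — minor 3rd
Eb — perfect 5th
Gb — minor 7th
Bb — major 9th
Db — perfect 11th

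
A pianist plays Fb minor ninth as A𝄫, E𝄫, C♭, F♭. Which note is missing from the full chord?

G♭

Fb minor ninth = F♭, A𝄫, C♭, E𝄫, G♭. The voicing lacks the 9th (major 9th), G♭.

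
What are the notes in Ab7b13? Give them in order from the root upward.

A♭  C  E♭  G♭  F♭

Root A♭, quality dominant seventh flat thirteen:
Root: A♭
Major 3rd (3rd): C
Perfect 5th (5th): E♭
Minor 7th (7th): G♭
Minor 13th (13th): F♭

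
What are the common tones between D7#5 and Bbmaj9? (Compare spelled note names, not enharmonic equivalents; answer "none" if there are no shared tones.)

D – C

D7#5 = D, F#, A#, C.
Bbmaj9 = Bb, D, F, A, C.
Shared: D, C.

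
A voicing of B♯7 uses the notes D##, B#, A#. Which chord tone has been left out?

The full B♯7 chord is B#, D##, F##, A#.
Comparing with the voicing, the perfect 5th (5th) — F## — is absent.

F##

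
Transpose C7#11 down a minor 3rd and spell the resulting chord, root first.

A C♯ E G D♯

C down a minor 3rd → A. New chord: A dominant seventh sharp eleven.
A — root
C♯ — major 3rd
E — perfect 5th
G — minor 7th
D♯ — augmented 11th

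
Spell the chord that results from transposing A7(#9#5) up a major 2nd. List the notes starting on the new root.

B, D#, F##, A, C##

A up a major 2nd → B. New chord: B dominant seventh sharp nine sharp five.
- root: B
- major 3rd: D#
- augmented 5th: F##
- minor 7th: A
- augmented 9th: C##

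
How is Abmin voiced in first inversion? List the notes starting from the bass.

Cb Eb Ab

In root position, Abmin is Ab–Cb–Eb.
First inversion puts the third (Cb) in the bass.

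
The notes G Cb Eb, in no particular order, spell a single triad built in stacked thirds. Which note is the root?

Cb

Arranged so that each adjacent pair is a third by letter name: Cb – Eb – G.
The bottom of that stack, Cb, is the root (this is Cb augmented triad).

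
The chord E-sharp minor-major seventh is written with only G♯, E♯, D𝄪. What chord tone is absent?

B♯

E-sharp minor-major seventh = E♯, G♯, B♯, D𝄪. The voicing lacks the 5th (perfect 5th), B♯.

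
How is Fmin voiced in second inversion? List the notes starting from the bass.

C, F, Ab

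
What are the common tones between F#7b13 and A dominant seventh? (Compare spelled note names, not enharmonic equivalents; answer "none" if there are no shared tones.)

C# E

F#7b13 = F#, A#, C#, E, D.
A dominant seventh = A, C#, E, G.
Shared: C#, E.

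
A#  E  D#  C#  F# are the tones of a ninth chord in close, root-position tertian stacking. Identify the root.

Arranged so that each adjacent pair is a third by letter name: D# – F# – A# – C# – E.
The bottom of that stack, D#, is the root (this is D# minor seventh flat nine).

D#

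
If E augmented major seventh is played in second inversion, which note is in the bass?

E augmented major seventh = E–G#–B#–D#. Second inversion → fifth in the bass = B#.

B#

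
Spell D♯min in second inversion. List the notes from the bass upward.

A#  D#  F#

In root position, D♯min is D#–F#–A#.
Second inversion puts the fifth (A#) in the bass.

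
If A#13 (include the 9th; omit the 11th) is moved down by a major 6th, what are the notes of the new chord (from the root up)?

C# E# G# B D# A#

A# down a major 6th → C#. New chord: C# dominant thirteenth.
- root: C#
- major 3rd: E#
- perfect 5th: G#
- minor 7th: B
- major 9th: D#
- major 13th: A#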